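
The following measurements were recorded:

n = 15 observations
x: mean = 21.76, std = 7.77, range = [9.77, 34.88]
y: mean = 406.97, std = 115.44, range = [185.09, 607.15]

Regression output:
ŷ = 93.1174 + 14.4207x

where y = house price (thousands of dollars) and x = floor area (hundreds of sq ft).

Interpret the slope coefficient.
On average, house price is about 14.4207 thousand dollars higher for every extra hundred sq ft of floor area.

β₁ = 14.4207 is the change in predicted house price (thousand dollars) per additional hundred sq ft of floor area.

Interpretation:
- Floor area up by 1 hundred sq ft → predicted house price increases by 14.4207 thousand dollars
- The effect is assumed constant over the observed range of x (linearity)
- The slope describes association in these data, not necessarily a causal effect

The intercept β₀ = 93.1174 is the predicted house price when floor area = 0; since the smallest observed x is 9.77, this is an extrapolation and mainly anchors the line.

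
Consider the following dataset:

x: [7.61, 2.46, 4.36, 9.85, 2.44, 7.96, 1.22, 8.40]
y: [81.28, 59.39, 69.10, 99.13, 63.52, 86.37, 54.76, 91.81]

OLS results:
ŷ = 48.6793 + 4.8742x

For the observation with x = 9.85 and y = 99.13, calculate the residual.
Residual = 2.4398

The residual is the difference between the actual value and the predicted value:

Residual = y - ŷ

Step 1: Calculate predicted value
ŷ = 48.6793 + 4.8742 × 9.85
ŷ = 96.6902

Step 2: Calculate residual
Residual = 99.13 - 96.6902
Residual = 2.4398

Interpretation: the model underestimates the actual value by 2.4398 at this point (positive residual → observation lies above the fitted line).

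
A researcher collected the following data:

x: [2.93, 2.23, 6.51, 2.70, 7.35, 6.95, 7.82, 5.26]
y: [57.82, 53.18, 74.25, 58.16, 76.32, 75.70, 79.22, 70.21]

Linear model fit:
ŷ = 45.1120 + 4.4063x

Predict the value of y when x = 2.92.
ŷ = 57.9784

Plug x = 2.92 into the fitted line:

ŷ = 45.1120 + 4.4063 × 2.92
ŷ = 45.1120 + 12.8664
ŷ = 57.9784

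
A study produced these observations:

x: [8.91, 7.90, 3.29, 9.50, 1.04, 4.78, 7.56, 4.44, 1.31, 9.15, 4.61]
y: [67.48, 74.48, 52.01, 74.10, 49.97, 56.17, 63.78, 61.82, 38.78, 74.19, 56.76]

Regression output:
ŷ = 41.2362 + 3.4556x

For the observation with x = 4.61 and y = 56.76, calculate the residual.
Residual = -0.4065

The residual is the difference between the actual value and the predicted value:

Residual = y - ŷ

Step 1: Calculate predicted value
ŷ = 41.2362 + 3.4556 × 4.61
ŷ = 57.1665

Step 2: Calculate residual
Residual = 56.76 - 57.1665
Residual = -0.4065

The residual is negative, so the observed y = 56.76 sits below the regression line (the line overestimates it by 0.4065).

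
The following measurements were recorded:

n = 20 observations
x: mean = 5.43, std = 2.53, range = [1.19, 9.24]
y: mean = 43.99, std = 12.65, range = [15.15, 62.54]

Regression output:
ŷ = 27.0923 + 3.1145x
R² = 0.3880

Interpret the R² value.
R² = 0.3880 means 38.80% of the variation in y is explained by the linear relationship with x. This indicates a moderate fit.

R² (coefficient of determination) measures the proportion of variance in y explained by the regression model.

Here R² = 0.3880:
- Explained: 38.80% of the variation in y
- Unexplained (residual): 100% − 38.80% = 61.20%
- Rule of thumb (below 0.3 weak; 0.3 to below 0.7 moderate; 0.7 and above strong) → moderate

Note: R² says nothing about causation, and a high R² does not by itself mean the linear form is appropriate — check the residuals.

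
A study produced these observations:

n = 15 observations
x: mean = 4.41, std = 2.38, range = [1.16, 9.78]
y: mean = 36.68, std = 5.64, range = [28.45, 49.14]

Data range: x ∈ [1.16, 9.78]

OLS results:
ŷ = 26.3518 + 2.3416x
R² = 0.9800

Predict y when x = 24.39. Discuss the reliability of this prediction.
ŷ = 83.4634 (extrapolation — x = 24.39 lies outside [1.16, 9.78], so reliability is low).

Prediction calculation:
ŷ = 26.3518 + 2.3416 × 24.39
ŷ = 83.4634

Reliability:
- Data range: x ∈ [1.16, 9.78]
- Prediction point: x = 24.39 is 14.61 units above the observed range → this is EXTRAPOLATION, not interpolation

Why that matters here:
- The linear relationship may not hold outside the observed range
- Real relationships often flatten, saturate, or turn nonlinear at extremes

Report the number if required, but flag clearly that it is an extrapolation.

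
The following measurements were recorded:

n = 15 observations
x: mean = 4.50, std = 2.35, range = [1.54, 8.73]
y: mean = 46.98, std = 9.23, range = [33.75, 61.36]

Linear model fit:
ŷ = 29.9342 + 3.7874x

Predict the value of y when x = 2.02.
ŷ = 37.5847

To predict y for x = 2.02, substitute into the regression equation:

ŷ = 29.9342 + 3.7874 × 2.02
ŷ = 29.9342 + 7.6505
ŷ = 37.5847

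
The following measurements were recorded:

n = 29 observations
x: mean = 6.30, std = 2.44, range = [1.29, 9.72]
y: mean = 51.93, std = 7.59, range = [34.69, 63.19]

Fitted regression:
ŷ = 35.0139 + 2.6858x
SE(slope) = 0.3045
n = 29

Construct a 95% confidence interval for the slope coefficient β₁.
The 95% CI for β₁ is (2.0610, 3.3106)

Confidence interval for the slope:

The 95% CI for β₁ is: β̂₁ ± t*(α/2, n-2) × SE(β̂₁)

Step 1: Find critical t-value
- Confidence level = 0.95
- Degrees of freedom = n - 2 = 29 - 2 = 27
- t*(α/2, 27) = 2.0518

Step 2: Calculate margin of error
Margin = 2.0518 × 0.3045 = 0.6248

Step 3: Construct interval
CI = 2.6858 ± 0.6248
CI = (2.0610, 3.3106)

Interpretation: each one-unit increase in x is associated with a change in mean y of between 2.0610 and 3.3106, with 95% confidence.
The interval does not include 0, suggesting a significant linear relationship.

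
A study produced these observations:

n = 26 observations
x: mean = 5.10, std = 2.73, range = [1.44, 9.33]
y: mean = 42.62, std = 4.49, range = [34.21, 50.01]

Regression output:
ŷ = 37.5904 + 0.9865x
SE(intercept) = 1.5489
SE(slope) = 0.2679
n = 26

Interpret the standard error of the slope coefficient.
SE(β̂₁) = 0.2679 is the estimated standard deviation of the slope estimate across repeated samples; relative to β̂₁ = 0.9865 that is 27.2%, a moderately precise estimate.

SE(β̂₁) = 0.2679 says: if we drew many samples of n = 26 from the same population and refit each time, the fitted slopes would scatter with a standard deviation of roughly 0.2679 around the true β₁.

Relative precision:
- SE / |β̂₁| = 0.2679 / 0.9865 = 27.2%
- Rule of thumb (under 20%: precise; 20% to under 50%: moderately precise; 50% or more: imprecise) → moderately precise

Link to the t-test: t = β̂₁ / SE(β̂₁) = 0.9865 / 0.2679 = 3.6823, the statistic for H₀: β₁ = 0.

What drives SE(β̂₁): wider spread of x values → smaller SE; larger n (here n = 26) → smaller SE.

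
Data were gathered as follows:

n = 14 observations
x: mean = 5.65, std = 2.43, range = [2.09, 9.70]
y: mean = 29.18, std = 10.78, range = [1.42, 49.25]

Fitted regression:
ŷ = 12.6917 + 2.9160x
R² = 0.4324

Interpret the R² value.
R² = 0.4324 means 43.24% of the variation in y is explained by the linear relationship with x. This indicates a moderate fit.

The coefficient of determination R² is the fraction of the total variation in y that the fitted line accounts for.

Here R² = 0.4324:
- Explained: 43.24% of the variation in y
- Unexplained (residual): 100% − 43.24% = 56.76%
- Rule of thumb (below 0.3 weak; 0.3 to below 0.7 moderate; 0.7 and above strong) → moderate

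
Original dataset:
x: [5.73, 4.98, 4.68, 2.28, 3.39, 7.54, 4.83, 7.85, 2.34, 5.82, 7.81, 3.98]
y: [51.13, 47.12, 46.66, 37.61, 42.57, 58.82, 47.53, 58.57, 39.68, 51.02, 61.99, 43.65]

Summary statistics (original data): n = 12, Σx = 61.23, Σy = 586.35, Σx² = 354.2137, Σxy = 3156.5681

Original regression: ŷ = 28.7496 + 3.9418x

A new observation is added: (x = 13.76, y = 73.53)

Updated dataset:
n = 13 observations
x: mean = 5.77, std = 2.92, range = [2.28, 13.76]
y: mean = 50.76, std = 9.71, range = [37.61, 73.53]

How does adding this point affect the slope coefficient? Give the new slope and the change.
The slope changes from 3.9418 to 3.2606 (change of -0.6812, or -17.3%).

x = 13.76 lies well outside the original x-range [2.28, 7.85] (x̄ ≈ 5.10), so this observation has high leverage and can move the slope substantially.

Step 1: Update the sums with the new point (n goes from 12 to 13)
Σx  = 61.23 + 13.76 = 74.99
Σy  = 586.35 + 73.53 = 659.88
Σx² = 354.2137 + 13.76² = 354.2137 + 189.3376 = 543.5513
Σxy = 3156.5681 + 13.76×73.53 = 3156.5681 + 1011.7728 = 4168.3409

Step 2: Recompute the slope with b₁ = (nΣxy − ΣxΣy) / (nΣx² − (Σx)²)
Numerator   = 13×4168.3409 − 74.99×659.88 = 54188.4317 − 49484.4012 = 4704.0305
Denominator = 13×543.5513 − 74.99² = 7066.1669 − 5623.5001 = 1442.6668
b₁(new) = 4704.0305 / 1442.6668 = 3.2606

(Same formula on the original sums: (12×3156.5681 − 61.23×586.35) / (12×354.2137 − 61.23²) = 1976.6067 / 501.4515 = 3.9418, matching the given fit.)

Step 3: Change in slope
Δβ₁ = 3.2606 − 3.9418 = -0.6812
Relative change = -0.6812 / 3.9418 × 100% = -17.3%
→ the slope decreases when the point is added.

Because the point sits below the extension of the original line at a high-leverage x, it tilts the fit down.
In practice: investigate whether it comes from the same population as the rest of the sample.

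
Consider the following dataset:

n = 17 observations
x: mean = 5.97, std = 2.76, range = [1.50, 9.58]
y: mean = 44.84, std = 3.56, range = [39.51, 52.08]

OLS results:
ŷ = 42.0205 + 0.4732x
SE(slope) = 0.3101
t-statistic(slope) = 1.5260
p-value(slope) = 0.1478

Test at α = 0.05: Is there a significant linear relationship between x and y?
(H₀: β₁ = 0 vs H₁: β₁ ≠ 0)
p-value = 0.1478 ≥ α = 0.05, so we fail to reject H₀. The relationship is not significant.

Hypothesis test for the slope coefficient:

H₀: β₁ = 0 (no linear relationship)
H₁: β₁ ≠ 0 (linear relationship exists)

Test statistic: t = β̂₁ / SE(β̂₁) = 0.4732 / 0.3101 = 1.5260

With df = 15, the two-sided p-value for |t| = 1.5260 is 0.1478.

Decision rule: reject H₀ if p-value < α.
p-value = 0.1478 ≥ α = 0.05 → fail to reject H₀.

There is not sufficient evidence at the 5% significance level to conclude that a linear relationship exists between x and y.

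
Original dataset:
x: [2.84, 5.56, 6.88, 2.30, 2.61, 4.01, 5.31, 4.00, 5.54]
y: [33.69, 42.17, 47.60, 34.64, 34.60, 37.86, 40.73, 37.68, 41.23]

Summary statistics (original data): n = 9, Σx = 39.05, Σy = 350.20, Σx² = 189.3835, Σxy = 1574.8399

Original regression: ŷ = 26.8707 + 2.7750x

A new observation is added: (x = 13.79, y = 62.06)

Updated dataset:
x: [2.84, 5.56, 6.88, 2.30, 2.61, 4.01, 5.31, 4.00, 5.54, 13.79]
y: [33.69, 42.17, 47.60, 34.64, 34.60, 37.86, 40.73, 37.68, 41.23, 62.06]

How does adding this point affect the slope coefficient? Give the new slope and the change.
Adding the point moves β₁ from 2.7750 to 2.5141, i.e. it decreases by 0.2609 (-9.4%).

The new point has HIGH LEVERAGE: x = 13.79 is far from the original mean x̄ = 39.05/9 ≈ 4.34 (original range [2.30, 6.88]).

Step 1: Update the sums with the new point (n goes from 9 to 10)
Σx  = 39.05 + 13.79 = 52.84
Σy  = 350.20 + 62.06 = 412.26
Σx² = 189.3835 + 13.79² = 189.3835 + 190.1641 = 379.5476
Σxy = 1574.8399 + 13.79×62.06 = 1574.8399 + 855.8074 = 2430.6473

Step 2: Recompute the slope with b₁ = (nΣxy − ΣxΣy) / (nΣx² − (Σx)²)
Numerator   = 10×2430.6473 − 52.84×412.26 = 24306.4730 − 21783.8184 = 2522.6546
Denominator = 10×379.5476 − 52.84² = 3795.4760 − 2792.0656 = 1003.4104
b₁(new) = 2522.6546 / 1003.4104 = 2.5141

(Same formula on the original sums: (9×1574.8399 − 39.05×350.20) / (9×189.3835 − 39.05²) = 498.2491 / 179.5490 = 2.7750, matching the given fit.)

Step 3: Change in slope
Δβ₁ = 2.5141 − 2.7750 = -0.2609
Relative change = -0.2609 / 2.7750 × 100% = -9.4%
→ the slope decreases when the point is added.

A high-leverage point only changes the slope if it is off the original line; here y = 62.06 is below the original trend, so the slope decreases.
In practice: check such a point for data-entry or measurement error; refit with and without it and report both if conclusions differ.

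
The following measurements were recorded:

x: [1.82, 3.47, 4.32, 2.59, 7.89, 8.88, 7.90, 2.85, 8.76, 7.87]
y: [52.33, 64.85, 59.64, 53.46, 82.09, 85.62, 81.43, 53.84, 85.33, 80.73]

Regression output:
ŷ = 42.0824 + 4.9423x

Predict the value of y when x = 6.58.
ŷ = 74.6027

To predict y for x = 6.58, substitute into the regression equation:

ŷ = 42.0824 + 4.9423 × 6.58
ŷ = 42.0824 + 32.5203
ŷ = 74.6027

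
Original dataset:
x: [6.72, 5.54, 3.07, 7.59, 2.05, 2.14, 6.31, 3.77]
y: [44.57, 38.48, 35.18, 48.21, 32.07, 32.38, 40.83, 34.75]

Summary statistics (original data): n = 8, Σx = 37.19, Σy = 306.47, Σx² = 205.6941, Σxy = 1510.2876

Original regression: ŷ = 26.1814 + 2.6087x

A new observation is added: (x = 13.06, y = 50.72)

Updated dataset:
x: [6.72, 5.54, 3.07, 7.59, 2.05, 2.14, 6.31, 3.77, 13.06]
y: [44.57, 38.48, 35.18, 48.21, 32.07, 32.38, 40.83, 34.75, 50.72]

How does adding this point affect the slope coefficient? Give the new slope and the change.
The slope changes from 2.6087 to 1.8640 (change of -0.7447, or -28.5%).

The new point has HIGH LEVERAGE: x = 13.06 is far from the original mean x̄ = 37.19/8 ≈ 4.65 (original range [2.05, 7.59]).

Step 1: Update the sums with the new point (n goes from 8 to 9)
Σx  = 37.19 + 13.06 = 50.25
Σy  = 306.47 + 50.72 = 357.19
Σx² = 205.6941 + 13.06² = 205.6941 + 170.5636 = 376.2577
Σxy = 1510.2876 + 13.06×50.72 = 1510.2876 + 662.4032 = 2172.6908

Step 2: Recompute the slope with b₁ = (nΣxy − ΣxΣy) / (nΣx² − (Σx)²)
Numerator   = 9×2172.6908 − 50.25×357.19 = 19554.2172 − 17948.7975 = 1605.4197
Denominator = 9×376.2577 − 50.25² = 3386.3193 − 2525.0625 = 861.2568
b₁(new) = 1605.4197 / 861.2568 = 1.8640

(Same formula on the original sums: (8×1510.2876 − 37.19×306.47) / (8×205.6941 − 37.19²) = 684.6815 / 262.4567 = 2.6087, matching the given fit.)

Step 3: Change in slope
Δβ₁ = 1.8640 − 2.6087 = -0.7447
Relative change = -0.7447 / 2.6087 × 100% = -28.5%
→ the slope decreases when the point is added.

Because the point sits below the extension of the original line at a high-leverage x, it tilts the fit down.
In practice: refit with and without it and report both if conclusions differ; investigate whether it comes from the same population as the rest of the sample.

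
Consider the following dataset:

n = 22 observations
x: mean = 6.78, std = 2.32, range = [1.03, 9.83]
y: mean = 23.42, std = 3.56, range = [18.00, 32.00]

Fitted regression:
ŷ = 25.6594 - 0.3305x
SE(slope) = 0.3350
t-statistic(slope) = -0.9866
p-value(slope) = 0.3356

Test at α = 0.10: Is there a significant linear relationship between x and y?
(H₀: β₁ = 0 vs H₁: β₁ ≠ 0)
Since p-value = 0.3356 ≥ α = 0.10, fail to reject H₀ — the slope is not significantly different from 0.

Hypothesis test for the slope coefficient:

H₀: β₁ = 0 (no linear relationship)
H₁: β₁ ≠ 0 (linear relationship exists)

Test statistic: t = β̂₁ / SE(β̂₁) = -0.3305 / 0.3350 = -0.9866

p = 0.3356: how often a slope estimate this far from 0 (in SE units) would arise by chance if β₁ were truly 0.

Decision rule: reject H₀ if p-value < α.
p-value = 0.3356 ≥ α = 0.10 → fail to reject H₀.

There is not sufficient evidence at the 10% significance level to conclude that a linear relationship exists between x and y.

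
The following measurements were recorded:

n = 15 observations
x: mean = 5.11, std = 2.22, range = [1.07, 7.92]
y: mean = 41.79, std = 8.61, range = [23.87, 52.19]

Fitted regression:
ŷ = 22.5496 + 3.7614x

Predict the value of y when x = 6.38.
ŷ = 46.5473

x = 6.38 lies inside the observed range [1.07, 7.92], so the fitted equation applies directly:

ŷ = 22.5496 + 3.7614 × 6.38
ŷ = 22.5496 + 23.9977
ŷ = 46.5473

This is the fitted mean response at that x — an individual observation would come with a wider prediction interval.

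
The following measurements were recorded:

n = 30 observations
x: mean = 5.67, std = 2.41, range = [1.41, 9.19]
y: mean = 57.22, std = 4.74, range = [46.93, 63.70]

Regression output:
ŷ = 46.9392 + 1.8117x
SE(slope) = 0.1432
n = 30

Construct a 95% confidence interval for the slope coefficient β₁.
The 95% CI for β₁ is (1.5184, 2.1050)

Confidence interval for the slope:

The 95% CI for β₁ is: β̂₁ ± t*(α/2, n-2) × SE(β̂₁)

Step 1: Find critical t-value
- Confidence level = 0.95
- Degrees of freedom = n - 2 = 30 - 2 = 28
- t*(α/2, 28) = 2.0484

Step 2: Calculate margin of error
Margin = 2.0484 × 0.1432 = 0.2933

Step 3: Construct interval
CI = 1.8117 ± 0.2933
CI = (1.5184, 2.1050)

Interpretation: We are 95% confident that the true slope β₁ lies between 1.5184 and 2.1050.
The interval does not include 0, suggesting a significant linear relationship.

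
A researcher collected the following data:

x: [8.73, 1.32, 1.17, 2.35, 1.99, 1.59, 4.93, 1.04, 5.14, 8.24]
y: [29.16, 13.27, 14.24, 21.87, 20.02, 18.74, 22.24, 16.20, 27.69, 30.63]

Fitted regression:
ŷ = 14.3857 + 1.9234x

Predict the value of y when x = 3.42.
ŷ = 20.9637

x = 3.42 lies inside the observed range [1.04, 8.73], so the fitted equation applies directly:

ŷ = 14.3857 + 1.9234 × 3.42
ŷ = 14.3857 + 6.5780
ŷ = 20.9637

This is a point prediction; actual observations scatter around it by roughly the residual standard deviation.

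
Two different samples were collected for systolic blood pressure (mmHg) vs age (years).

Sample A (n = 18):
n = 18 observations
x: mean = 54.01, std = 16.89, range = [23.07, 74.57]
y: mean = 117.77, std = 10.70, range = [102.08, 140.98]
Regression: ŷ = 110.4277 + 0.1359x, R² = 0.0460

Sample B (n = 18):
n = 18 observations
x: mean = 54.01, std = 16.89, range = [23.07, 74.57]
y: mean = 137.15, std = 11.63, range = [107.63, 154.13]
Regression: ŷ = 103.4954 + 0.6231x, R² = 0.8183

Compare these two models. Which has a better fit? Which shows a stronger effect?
Model B has the better fit (R² = 0.8183 vs 0.0460). Model B shows the stronger effect (|β₁| = 0.6231 vs 0.1359).

Model Comparison:

Which explains more variance? (R²)
- Model A: R² = 0.0460 → 4.60% of variance in blood pressure explained
- Model B: R² = 0.8183 → 81.83% of variance in blood pressure explained
- 0.8183 > 0.0460 → Model B has the better fit

Effect size (slope magnitude):
- Model A: β₁ = 0.1359 → predicted blood pressure rises 0.1359 mmHg per additional year of age
- Model B: β₁ = 0.6231 → predicted blood pressure rises 0.6231 mmHg per additional year of age
- |0.1359| < |0.6231| → Model B shows the stronger marginal effect

Note: A better fit (higher R²) doesn't necessarily mean a more important relationship.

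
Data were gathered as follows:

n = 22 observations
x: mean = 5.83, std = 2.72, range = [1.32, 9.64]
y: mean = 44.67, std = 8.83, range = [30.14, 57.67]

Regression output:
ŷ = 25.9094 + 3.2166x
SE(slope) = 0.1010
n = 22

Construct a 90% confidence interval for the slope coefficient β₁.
The 90% CI for β₁ is (3.0424, 3.3908)

Confidence interval for the slope:

The 90% CI for β₁ is: β̂₁ ± t*(α/2, n-2) × SE(β̂₁)

Step 1: Find critical t-value
- Confidence level = 0.9
- Degrees of freedom = n - 2 = 22 - 2 = 20
- t*(α/2, 20) = 1.7247

Step 2: Calculate margin of error
Margin = 1.7247 × 0.1010 = 0.1742

Step 3: Construct interval
CI = 3.2166 ± 0.1742
CI = (3.0424, 3.3908)

Interpretation: intervals built this way capture the true β₁ in 90% of repeated samples; here the plausible range for the per-unit effect of x on y is 3.0424 to 3.3908.
The interval does not include 0, suggesting a significant linear relationship.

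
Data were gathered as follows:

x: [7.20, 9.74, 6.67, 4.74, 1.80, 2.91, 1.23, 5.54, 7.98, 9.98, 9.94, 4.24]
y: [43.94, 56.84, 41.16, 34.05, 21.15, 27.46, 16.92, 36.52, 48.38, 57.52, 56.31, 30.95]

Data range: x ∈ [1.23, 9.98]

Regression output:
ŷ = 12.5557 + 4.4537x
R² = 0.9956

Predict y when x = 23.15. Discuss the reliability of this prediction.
The equation gives ŷ = 115.6589; however x = 23.15 is 13.17 units above the observed range, so this extrapolated value should not be trusted.

Prediction calculation:
ŷ = 12.5557 + 4.4537 × 23.15
ŷ = 115.6589

Reliability:
- Data range: x ∈ [1.23, 9.98]
- Prediction point: x = 23.15 is 13.17 units above the observed range → this is EXTRAPOLATION, not interpolation

Why that matters here:
- R² describes fit only over the sampled x values; it says nothing about behaviour beyond them
- Real relationships often flatten, saturate, or turn nonlinear at extremes

Report the number if required, but flag clearly that it is an extrapolation.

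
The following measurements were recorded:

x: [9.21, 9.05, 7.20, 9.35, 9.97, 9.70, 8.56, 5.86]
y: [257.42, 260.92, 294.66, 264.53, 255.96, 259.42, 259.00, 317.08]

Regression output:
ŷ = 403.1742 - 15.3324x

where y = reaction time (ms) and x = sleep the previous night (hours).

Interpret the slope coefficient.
On average, reaction time is about 15.3324 ms lower for every extra hour of sleep.

β₁ = -15.3324 is the change in predicted reaction time (ms) per additional hour of sleep.

Interpretation:
- Sleep up by 1 hour → predicted reaction time decreases by 15.3324 ms
- This is a linear approximation: the same per-unit change is assumed across the whole observed x range
- The sign (−) gives the direction; the magnitude 15.3324 gives the size of the effect per hour

The intercept β₀ = 403.1742 is the predicted reaction time when sleep = 0; since the smallest observed x is 5.86, this is an extrapolation and mainly anchors the line.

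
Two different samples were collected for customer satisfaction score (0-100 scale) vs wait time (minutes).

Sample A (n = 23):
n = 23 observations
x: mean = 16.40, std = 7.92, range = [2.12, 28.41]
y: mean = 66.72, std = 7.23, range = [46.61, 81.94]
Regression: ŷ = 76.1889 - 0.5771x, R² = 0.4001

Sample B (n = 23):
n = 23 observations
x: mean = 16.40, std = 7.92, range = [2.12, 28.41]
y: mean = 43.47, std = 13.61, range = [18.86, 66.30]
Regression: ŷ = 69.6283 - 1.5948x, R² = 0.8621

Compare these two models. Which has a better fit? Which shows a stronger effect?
Model B has the better fit (R² = 0.8621 vs 0.4001). Model B shows the stronger effect (|β₁| = 1.5948 vs 0.5771).

Model Comparison:

Fit — compare R²:
- Model A: R² = 0.4001 → 40.01% of variance in satisfaction score explained
- Model B: R² = 0.8621 → 86.21% of variance in satisfaction score explained
- 0.8621 > 0.4001 → Model B has the better fit

Effect size (slope magnitude):
- Model A: β₁ = -0.5771 → predicted satisfaction score falls 0.5771 points per additional minute of wait time
- Model B: β₁ = -1.5948 → predicted satisfaction score falls 1.5948 points per additional minute of wait time
- |-0.5771| < |-1.5948| → Model B shows the stronger marginal effect

Notes:
- The two samples could reflect different populations, time periods, or measurement quality.
- R² measures how tightly points cluster around the line; β₁ measures how steep the line is — they answer different questions.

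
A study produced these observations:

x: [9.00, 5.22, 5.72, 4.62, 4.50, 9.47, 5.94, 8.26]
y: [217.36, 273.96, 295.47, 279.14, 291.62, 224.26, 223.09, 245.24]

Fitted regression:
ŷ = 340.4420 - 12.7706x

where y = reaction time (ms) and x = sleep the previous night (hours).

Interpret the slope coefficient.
For each additional hour of sleep, predicted reaction time decreases by approximately 12.7706 ms.

β₁ = -12.7706 is the change in predicted reaction time (ms) per additional hour of sleep.

Interpretation:
- Sleep up by 1 hour → predicted reaction time decreases by 12.7706 ms
- This is a linear approximation: the same per-unit change is assumed across the whole observed x range
- The sign (−) gives the direction; the magnitude 12.7706 gives the size of the effect per hour

(β₀ = 340.4420 is the fitted value at x = 0 and is not part of the slope interpretation.)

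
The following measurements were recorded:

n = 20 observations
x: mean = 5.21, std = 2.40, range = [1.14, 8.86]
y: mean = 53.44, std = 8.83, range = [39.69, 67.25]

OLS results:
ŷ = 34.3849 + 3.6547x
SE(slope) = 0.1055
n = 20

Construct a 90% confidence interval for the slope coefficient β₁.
The 90% CI for β₁ is (3.4718, 3.8376)

Confidence interval for the slope:

The 90% CI for β₁ is: β̂₁ ± t*(α/2, n-2) × SE(β̂₁)

Step 1: Find critical t-value
- Confidence level = 0.9
- Degrees of freedom = n - 2 = 20 - 2 = 18
- t*(α/2, 18) = 1.7341

Step 2: Calculate margin of error
Margin = 1.7341 × 0.1055 = 0.1829

Step 3: Construct interval
CI = 3.6547 ± 0.1829
CI = (3.4718, 3.8376)

Interpretation: We are 90% confident that the true slope β₁ lies between 3.4718 and 3.8376.
The interval does not include 0, suggesting a significant linear relationship.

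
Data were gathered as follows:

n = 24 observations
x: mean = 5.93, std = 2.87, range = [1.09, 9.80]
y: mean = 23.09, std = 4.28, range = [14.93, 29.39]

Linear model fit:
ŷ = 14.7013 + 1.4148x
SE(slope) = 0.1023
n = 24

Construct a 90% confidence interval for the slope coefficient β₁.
The 90% CI for β₁ is (1.2391, 1.5905)

Confidence interval for the slope:

The 90% CI for β₁ is: β̂₁ ± t*(α/2, n-2) × SE(β̂₁)

Step 1: Find critical t-value
- Confidence level = 0.9
- Degrees of freedom = n - 2 = 24 - 2 = 22
- t*(α/2, 22) = 1.7171

Step 2: Calculate margin of error
Margin = 1.7171 × 0.1023 = 0.1757

Step 3: Construct interval
CI = 1.4148 ± 0.1757
CI = (1.2391, 1.5905)

Interpretation: each one-unit increase in x is associated with a change in mean y of between 1.2391 and 1.5905, with 90% confidence.
Both endpoints are positive, so the data support a genuinely positive slope at this confidence level.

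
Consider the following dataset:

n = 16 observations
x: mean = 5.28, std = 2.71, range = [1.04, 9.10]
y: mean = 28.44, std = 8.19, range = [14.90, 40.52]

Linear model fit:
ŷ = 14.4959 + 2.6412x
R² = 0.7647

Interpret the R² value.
R² = 0.7647 means 76.47% of the variation in y is explained by the linear relationship with x. This indicates a strong fit.

The coefficient of determination R² is the fraction of the total variation in y that the fitted line accounts for.

Here R² = 0.7647:
- Explained: 76.47% of the variation in y
- Unexplained (residual): 100% − 76.47% = 23.53%
- Rule of thumb (below 0.3 weak; 0.3 to below 0.7 moderate; 0.7 and above strong) → strong

Note: R² says nothing about causation, and a high R² does not by itself mean the linear form is appropriate — check the residuals.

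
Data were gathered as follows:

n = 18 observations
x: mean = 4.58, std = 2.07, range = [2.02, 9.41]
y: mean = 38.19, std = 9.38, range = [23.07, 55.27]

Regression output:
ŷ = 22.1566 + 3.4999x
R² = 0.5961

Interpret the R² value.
R² = 0.5961 means 59.61% of the variation in y is explained by the linear relationship with x. This indicates a moderate fit.

The coefficient of determination R² is the fraction of the total variation in y that the fitted line accounts for.

Here R² = 0.5961:
- Explained: 59.61% of the variation in y
- Unexplained (residual): 100% − 59.61% = 40.39%
- Rule of thumb (below 0.3 weak; 0.3 to below 0.7 moderate; 0.7 and above strong) → moderate

Note: R² never decreases when predictors are added, so it should not be used alone to compare models of different size.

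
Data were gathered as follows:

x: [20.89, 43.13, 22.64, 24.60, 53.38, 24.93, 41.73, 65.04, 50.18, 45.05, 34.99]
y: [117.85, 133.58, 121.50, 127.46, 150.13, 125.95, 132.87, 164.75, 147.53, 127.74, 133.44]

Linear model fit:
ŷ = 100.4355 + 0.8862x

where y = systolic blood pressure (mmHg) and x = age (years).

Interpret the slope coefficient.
For each additional year of age, predicted blood pressure increases by approximately 0.8862 mmHg.

The slope coefficient β₁ = 0.8862 represents the marginal effect of age on blood pressure.

Interpretation:
- Age up by 1 year → predicted blood pressure increases by 0.8862 mmHg
- This is a linear approximation: the same per-unit change is assumed across the whole observed x range
- The slope describes association in these data, not necessarily a causal effect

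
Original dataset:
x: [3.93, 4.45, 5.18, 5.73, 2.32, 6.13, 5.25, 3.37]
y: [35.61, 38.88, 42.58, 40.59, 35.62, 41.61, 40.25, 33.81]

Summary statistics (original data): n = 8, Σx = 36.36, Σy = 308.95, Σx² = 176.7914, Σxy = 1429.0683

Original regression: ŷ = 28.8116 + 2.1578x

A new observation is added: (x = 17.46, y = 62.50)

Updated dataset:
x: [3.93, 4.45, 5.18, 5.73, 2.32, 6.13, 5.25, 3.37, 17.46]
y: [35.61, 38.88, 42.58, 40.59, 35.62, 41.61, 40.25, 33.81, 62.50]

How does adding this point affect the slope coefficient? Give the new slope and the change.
Adding the point moves β₁ from 2.1578 to 1.8714, i.e. it decreases by 0.2864 (-13.3%).

The new point has HIGH LEVERAGE: x = 17.46 is far from the original mean x̄ = 36.36/8 ≈ 4.55 (original range [2.32, 6.13]).

Step 1: Update the sums with the new point (n goes from 8 to 9)
Σx  = 36.36 + 17.46 = 53.82
Σy  = 308.95 + 62.50 = 371.45
Σx² = 176.7914 + 17.46² = 176.7914 + 304.8516 = 481.6430
Σxy = 1429.0683 + 17.46×62.50 = 1429.0683 + 1091.2500 = 2520.3183

Step 2: Recompute the slope with b₁ = (nΣxy − ΣxΣy) / (nΣx² − (Σx)²)
Numerator   = 9×2520.3183 − 53.82×371.45 = 22682.8647 − 19991.4390 = 2691.4257
Denominator = 9×481.6430 − 53.82² = 4334.7870 − 2896.5924 = 1438.1946
b₁(new) = 2691.4257 / 1438.1946 = 1.8714

(Same formula on the original sums: (8×1429.0683 − 36.36×308.95) / (8×176.7914 − 36.36²) = 199.1244 / 92.2816 = 2.1578, matching the given fit.)

Step 3: Change in slope
Δβ₁ = 1.8714 − 2.1578 = -0.2864
Relative change = -0.2864 / 2.1578 × 100% = -13.3%
→ the slope decreases when the point is added.

A high-leverage point only changes the slope if it is off the original line; here y = 62.50 is below the original trend, so the slope decreases.
In practice: examine leverage (hᵢ) and Cook's distance rather than deleting it automatically.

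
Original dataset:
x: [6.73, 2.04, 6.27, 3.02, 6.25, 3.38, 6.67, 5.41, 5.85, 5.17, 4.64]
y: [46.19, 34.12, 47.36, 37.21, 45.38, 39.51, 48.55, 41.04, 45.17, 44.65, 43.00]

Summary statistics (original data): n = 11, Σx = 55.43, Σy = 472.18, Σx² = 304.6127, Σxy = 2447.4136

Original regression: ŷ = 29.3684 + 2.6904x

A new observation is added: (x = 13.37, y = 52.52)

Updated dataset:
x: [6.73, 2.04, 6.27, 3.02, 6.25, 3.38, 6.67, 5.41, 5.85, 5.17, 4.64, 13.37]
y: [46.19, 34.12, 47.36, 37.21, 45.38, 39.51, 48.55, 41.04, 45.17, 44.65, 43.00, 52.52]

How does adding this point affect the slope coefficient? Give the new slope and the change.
New slope β₁ = 1.5894 versus 2.6904 before: a change of -1.1010 (-40.9%).

x = 13.37 lies well outside the original x-range [2.04, 6.73] (x̄ ≈ 5.04), so this observation has high leverage and can move the slope substantially.

Step 1: Update the sums with the new point (n goes from 11 to 12)
Σx  = 55.43 + 13.37 = 68.80
Σy  = 472.18 + 52.52 = 524.70
Σx² = 304.6127 + 13.37² = 304.6127 + 178.7569 = 483.3696
Σxy = 2447.4136 + 13.37×52.52 = 2447.4136 + 702.1924 = 3149.6060

Step 2: Recompute the slope with b₁ = (nΣxy − ΣxΣy) / (nΣx² − (Σx)²)
Numerator   = 12×3149.6060 − 68.80×524.70 = 37795.2720 − 36099.3600 = 1695.9120
Denominator = 12×483.3696 − 68.80² = 5800.4352 − 4733.4400 = 1066.9952
b₁(new) = 1695.9120 / 1066.9952 = 1.5894

(Same formula on the original sums: (11×2447.4136 − 55.43×472.18) / (11×304.6127 − 55.43²) = 748.6122 / 278.2548 = 2.6904, matching the given fit.)

Step 3: Change in slope
Δβ₁ = 1.5894 − 2.6904 = -1.1010
Relative change = -1.1010 / 2.6904 × 100% = -40.9%
→ the slope decreases when the point is added.

A high-leverage point only changes the slope if it is off the original line; here y = 52.52 is below the original trend, so the slope decreases.
In practice: refit with and without it and report both if conclusions differ.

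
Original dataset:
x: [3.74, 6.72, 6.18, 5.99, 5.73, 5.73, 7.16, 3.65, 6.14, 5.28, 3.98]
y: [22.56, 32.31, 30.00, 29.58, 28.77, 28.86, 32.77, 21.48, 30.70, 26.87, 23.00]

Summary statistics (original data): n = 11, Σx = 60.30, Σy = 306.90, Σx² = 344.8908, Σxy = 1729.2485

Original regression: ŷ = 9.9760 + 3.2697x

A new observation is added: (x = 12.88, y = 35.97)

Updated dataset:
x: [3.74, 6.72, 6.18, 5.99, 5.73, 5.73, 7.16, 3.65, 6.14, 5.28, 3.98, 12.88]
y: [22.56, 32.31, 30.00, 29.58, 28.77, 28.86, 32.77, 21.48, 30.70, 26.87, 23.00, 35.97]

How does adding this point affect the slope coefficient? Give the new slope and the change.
Adding the point moves β₁ from 3.2697 to 1.5751, i.e. it decreases by 1.6946 (-51.8%).

The new point has HIGH LEVERAGE: x = 12.88 is far from the original mean x̄ = 60.30/11 ≈ 5.48 (original range [3.65, 7.16]).

Step 1: Update the sums with the new point (n goes from 11 to 12)
Σx  = 60.30 + 12.88 = 73.18
Σy  = 306.90 + 35.97 = 342.87
Σx² = 344.8908 + 12.88² = 344.8908 + 165.8944 = 510.7852
Σxy = 1729.2485 + 12.88×35.97 = 1729.2485 + 463.2936 = 2192.5421

Step 2: Recompute the slope with b₁ = (nΣxy − ΣxΣy) / (nΣx² − (Σx)²)
Numerator   = 12×2192.5421 − 73.18×342.87 = 26310.5052 − 25091.2266 = 1219.2786
Denominator = 12×510.7852 − 73.18² = 6129.4224 − 5355.3124 = 774.1100
b₁(new) = 1219.2786 / 774.1100 = 1.5751

(Same formula on the original sums: (11×1729.2485 − 60.30×306.90) / (11×344.8908 − 60.30²) = 515.6635 / 157.7088 = 3.2697, matching the given fit.)

Step 3: Change in slope
Δβ₁ = 1.5751 − 3.2697 = -1.6946
Relative change = -1.6946 / 3.2697 × 100% = -51.8%
→ the slope decreases when the point is added.

Because the point sits below the extension of the original line at a high-leverage x, it tilts the fit down.
In practice: refit with and without it and report both if conclusions differ.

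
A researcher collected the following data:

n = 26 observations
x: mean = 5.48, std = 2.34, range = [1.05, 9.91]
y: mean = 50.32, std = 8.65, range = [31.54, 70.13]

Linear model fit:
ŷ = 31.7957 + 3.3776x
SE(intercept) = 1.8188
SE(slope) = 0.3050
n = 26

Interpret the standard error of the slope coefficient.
The slope 3.3776 is pinned down to within about ±0.3050 (one SE) by these data — relative uncertainty 9.0%, i.e. precise.

SE(β̂₁) = s / √Sxx, where s is the residual standard deviation and Sxx = Σ(x − x̄)². It is the yardstick for how far β̂₁ = 3.3776 could plausibly be from the true slope.

Relative precision:
- SE / |β̂₁| = 0.3050 / 3.3776 = 9.0%
- Rule of thumb (under 20%: precise; 20% to under 50%: moderately precise; 50% or more: imprecise) → precise

Link to the t-test: t = β̂₁ / SE(β̂₁) = 3.3776 / 0.3050 = 11.0741, the statistic for H₀: β₁ = 0.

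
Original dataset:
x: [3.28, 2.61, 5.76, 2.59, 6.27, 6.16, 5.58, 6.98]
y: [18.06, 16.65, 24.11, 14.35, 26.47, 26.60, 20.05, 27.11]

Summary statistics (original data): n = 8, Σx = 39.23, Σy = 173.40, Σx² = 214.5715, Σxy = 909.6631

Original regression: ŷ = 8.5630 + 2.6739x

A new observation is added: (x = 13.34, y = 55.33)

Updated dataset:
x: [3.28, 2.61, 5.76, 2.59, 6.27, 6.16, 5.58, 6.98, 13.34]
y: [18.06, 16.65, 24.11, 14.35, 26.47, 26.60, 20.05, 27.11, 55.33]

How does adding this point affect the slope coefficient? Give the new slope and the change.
New slope β₁ = 3.6477 versus 2.6739 before: a change of +0.9738 (+36.4%).

x = 13.34 lies well outside the original x-range [2.59, 6.98] (x̄ ≈ 4.90), so this observation has high leverage and can move the slope substantially.

Step 1: Update the sums with the new point (n goes from 8 to 9)
Σx  = 39.23 + 13.34 = 52.57
Σy  = 173.40 + 55.33 = 228.73
Σx² = 214.5715 + 13.34² = 214.5715 + 177.9556 = 392.5271
Σxy = 909.6631 + 13.34×55.33 = 909.6631 + 738.1022 = 1647.7653

Step 2: Recompute the slope with b₁ = (nΣxy − ΣxΣy) / (nΣx² − (Σx)²)
Numerator   = 9×1647.7653 − 52.57×228.73 = 14829.8877 − 12024.3361 = 2805.5516
Denominator = 9×392.5271 − 52.57² = 3532.7439 − 2763.6049 = 769.1390
b₁(new) = 2805.5516 / 769.1390 = 3.6477

(Same formula on the original sums: (8×909.6631 − 39.23×173.40) / (8×214.5715 − 39.23²) = 474.8228 / 177.5791 = 2.6739, matching the given fit.)

Step 3: Change in slope
Δβ₁ = 3.6477 − 2.6739 = +0.9738
Relative change = +0.9738 / 2.6739 × 100% = +36.4%
→ the slope increases when the point is added.

A high-leverage point only changes the slope if it is off the original line; here y = 55.33 is above the original trend, so the slope increases.
In practice: investigate whether it comes from the same population as the rest of the sample; refit with and without it and report both if conclusions differ.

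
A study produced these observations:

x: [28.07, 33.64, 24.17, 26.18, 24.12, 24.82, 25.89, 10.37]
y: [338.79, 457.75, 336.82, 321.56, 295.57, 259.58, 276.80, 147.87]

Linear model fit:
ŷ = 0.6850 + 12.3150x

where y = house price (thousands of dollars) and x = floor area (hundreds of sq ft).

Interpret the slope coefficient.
On average, house price is about 12.3150 thousand dollars higher for every extra hundred sq ft of floor area.

The slope coefficient β₁ = 12.3150 represents the marginal effect of floor area on house price.

Interpretation:
- Floor area up by 1 hundred sq ft → predicted house price increases by 12.3150 thousand dollars
- The effect is assumed constant over the observed range of x (linearity)
- The sign (+) gives the direction; the magnitude 12.3150 gives the size of the effect per hundred sq ft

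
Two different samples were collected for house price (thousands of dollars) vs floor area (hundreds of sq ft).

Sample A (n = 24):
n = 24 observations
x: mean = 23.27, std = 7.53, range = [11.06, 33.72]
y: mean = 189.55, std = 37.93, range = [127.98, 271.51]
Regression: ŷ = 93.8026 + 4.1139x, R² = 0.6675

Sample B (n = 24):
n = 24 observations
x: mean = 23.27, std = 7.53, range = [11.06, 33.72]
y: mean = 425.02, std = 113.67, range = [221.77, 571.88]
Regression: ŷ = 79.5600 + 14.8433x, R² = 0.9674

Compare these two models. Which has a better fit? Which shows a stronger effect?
Model B has the better fit (R² = 0.9674 vs 0.6675). Model B shows the stronger effect (|β₁| = 14.8433 vs 4.1139).

Model Comparison:

Fit — compare R²:
- Model A: R² = 0.6675 → 66.75% of variance in house price explained
- Model B: R² = 0.9674 → 96.74% of variance in house price explained
- 0.9674 > 0.6675 → Model B has the better fit

Effect size (slope magnitude):
- Model A: β₁ = 4.1139 → predicted house price rises 4.1139 thousand dollars per additional hundred sq ft of floor area
- Model B: β₁ = 14.8433 → predicted house price rises 14.8433 thousand dollars per additional hundred sq ft of floor area
- |4.1139| < |14.8433| → Model B shows the stronger marginal effect

Note: R² measures how tightly points cluster around the line; β₁ measures how steep the line is — they answer different questions.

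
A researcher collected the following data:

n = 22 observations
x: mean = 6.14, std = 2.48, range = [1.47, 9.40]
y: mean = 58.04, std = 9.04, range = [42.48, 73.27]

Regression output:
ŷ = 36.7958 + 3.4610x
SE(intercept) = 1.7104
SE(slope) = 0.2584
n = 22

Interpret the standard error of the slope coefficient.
The slope 3.4610 is pinned down to within about ±0.2584 (one SE) by these data — relative uncertainty 7.5%, i.e. precise.

What SE measures:
- The standard error quantifies the sampling variability of the coefficient estimate
- It is the estimated standard deviation of β̂₁ across hypothetical repeated samples of the same size
- Smaller SE → more precise estimate

Relative precision:
- SE / |β̂₁| = 0.2584 / 3.4610 = 7.5%
- Rule of thumb (under 20%: precise; 20% to under 50%: moderately precise; 50% or more: imprecise) → precise

Rough 95% range (±2 SE): 3.4610 ± 0.5168 → (2.9442, 3.9778).

What drives SE(β̂₁): wider spread of x values → smaller SE; more residual scatter → larger SE.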